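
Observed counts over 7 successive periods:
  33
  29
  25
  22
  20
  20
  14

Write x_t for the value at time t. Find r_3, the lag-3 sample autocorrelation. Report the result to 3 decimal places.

Mean x̄ = (33 + 29 + 25 + 22 + 20 + 20 + 14)/7 = 23.2857
Numerator Σ_{t=1}^{4}(x_t−x̄)(x_{t+3}−x̄) = -24.9592
Denominator Σ(x_t−x̄)² = 239.4286
r_3 = -24.9592 / 239.4286 = -0.104

-0.104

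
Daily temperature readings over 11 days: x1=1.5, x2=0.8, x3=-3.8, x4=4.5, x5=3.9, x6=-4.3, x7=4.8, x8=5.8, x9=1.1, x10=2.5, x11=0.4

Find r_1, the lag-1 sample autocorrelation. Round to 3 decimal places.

Mean x̄ = (1.5 + 0.8 − 3.8 + 4.5 + 3.9 − 4.3 + 4.8 + 5.8 + 1.1 + 2.5 + 0.4)/11 = 1.5636
Numerator Σ_{t=1}^{10}(x_t−x̄)(x_{t+1}−x̄) = -27.1986
Denominator Σ(x_t−x̄)² = 108.6855
r_1 = -27.1986 / 108.6855 = -0.250

-0.250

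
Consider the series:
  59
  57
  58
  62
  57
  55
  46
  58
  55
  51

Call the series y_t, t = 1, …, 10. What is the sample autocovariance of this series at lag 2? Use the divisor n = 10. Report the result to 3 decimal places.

-0.408

Mean ȳ = (59 + 57 + 58 + 62 + 57 + 55 + 46 + 58 + 55 + 51)/10 = 55.8000
Σ_{t=1}^{8}(y_t−ȳ)(y_{t+2}−ȳ) = -4.0800
γ_2 = -4.0800 / 10 = -0.408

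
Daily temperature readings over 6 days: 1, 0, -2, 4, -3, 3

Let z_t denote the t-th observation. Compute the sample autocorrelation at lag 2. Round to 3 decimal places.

0.387

Mean z̄ = (1 + 0 − 2 + 4 − 3 + 3)/6 = 0.5000
Σ(z_t−z̄)(z_{t+2}−z̄) = (-1.2500) + (-1.7500) + (8.7500) + (8.7500) = 14.5000
Denominator Σ(z_t−z̄)² = 37.5000
r_2 = 14.5000 / 37.5000 = 0.387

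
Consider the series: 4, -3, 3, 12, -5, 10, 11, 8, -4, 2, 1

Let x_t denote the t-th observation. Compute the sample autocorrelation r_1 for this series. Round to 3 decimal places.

-0.184

Mean x̄ = (4 − 3 + 3 + 12 − 5 + 10 + 11 + 8 − 4 + 2 + 1)/11 = 3.5455
Numerator Σ_{t=1}^{10}(x_t−x̄)(x_{t+1}−x̄) = -68.1157
Denominator Σ(x_t−x̄)² = 370.7273
r_1 = -68.1157 / 370.7273 = -0.184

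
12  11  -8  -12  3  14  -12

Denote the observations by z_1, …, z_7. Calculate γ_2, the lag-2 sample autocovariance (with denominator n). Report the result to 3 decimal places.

-62.741

Mean z̄ = (12 + 11 − 8 − 12 + 3 + 14 − 12)/7 = 1.1429
Deviations: 10.8571, 9.8571, -9.1429, -13.1429, 1.8571, 12.8571, -13.1429
Σ_{t=1}^{5}(z_t−z̄)(z_{t+2}−z̄) = -439.1837
γ_2 = -439.1837 / 7 = -62.741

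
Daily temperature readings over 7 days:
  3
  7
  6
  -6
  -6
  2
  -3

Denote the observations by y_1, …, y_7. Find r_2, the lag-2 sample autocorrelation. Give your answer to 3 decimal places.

Mean ȳ = (3 + 7 + 6 − 6 − 6 + 2 − 3)/7 = 0.4286
Numerator Σ_{t=1}^{5}(y_t−ȳ)(y_{t+2}−ȳ) = -51.7959
Denominator Σ(y_t−ȳ)² = 177.7143
r_2 = -51.7959 / 177.7143 = -0.291

-0.291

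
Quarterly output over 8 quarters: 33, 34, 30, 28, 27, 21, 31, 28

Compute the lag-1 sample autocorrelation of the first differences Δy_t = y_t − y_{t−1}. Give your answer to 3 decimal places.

First differences Δy: 1, -4, -2, -1, -6, 10, -3
Mean of differences = -0.7143
Numerator Σ(Δy_t−Δȳ)(Δy_{t+1}−Δȳ) = -80.6531
Denominator Σ(Δy_t−Δȳ)² = 163.4286
r_1(Δy) = -80.6531 / 163.4286 = -0.494

-0.494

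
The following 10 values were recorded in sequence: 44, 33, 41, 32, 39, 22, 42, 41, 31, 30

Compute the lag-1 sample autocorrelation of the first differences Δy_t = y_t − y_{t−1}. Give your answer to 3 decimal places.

First differences Δy: -11, 8, -9, 7, -17, 20, -1, -10, -1
Mean of differences = -1.5556
Numerator Σ(Δy_t−Δȳ)(Δy_{t+1}−Δȳ) = -687.5309
Denominator Σ(Δy_t−Δȳ)² = 1084.2222
r_1(Δy) = -687.5309 / 1084.2222 = -0.634

-0.634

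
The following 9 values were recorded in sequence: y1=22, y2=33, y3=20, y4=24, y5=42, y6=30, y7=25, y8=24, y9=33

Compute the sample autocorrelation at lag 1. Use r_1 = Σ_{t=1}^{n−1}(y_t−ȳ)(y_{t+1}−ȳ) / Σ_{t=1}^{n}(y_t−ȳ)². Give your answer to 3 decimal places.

-0.205

Mean ȳ = (22 + 33 + 20 + 24 + 42 + 30 + 25 + 24 + 33)/9 = 28.1111
Numerator Σ_{t=1}^{8}(y_t−ȳ)(y_{t+1}−ȳ) = -80.2346
Denominator Σ(y_t−ȳ)² = 390.8889
r_1 = -80.2346 / 390.8889 = -0.205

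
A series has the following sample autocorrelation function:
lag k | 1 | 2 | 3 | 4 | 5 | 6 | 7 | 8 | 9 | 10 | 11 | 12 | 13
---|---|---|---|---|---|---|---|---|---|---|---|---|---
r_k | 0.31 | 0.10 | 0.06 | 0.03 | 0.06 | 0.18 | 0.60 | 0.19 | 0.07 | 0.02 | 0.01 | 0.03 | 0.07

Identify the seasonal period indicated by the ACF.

7

The largest autocorrelation is r_7 = 0.60; the remaining lags stay at or below 0.31. The elevated value at lag 1 (0.31), dropping to 0.10 at lag 2, reflects decaying short-term dependence rather than seasonality.
The dominant spike at lag 7 indicates a seasonal period of 7.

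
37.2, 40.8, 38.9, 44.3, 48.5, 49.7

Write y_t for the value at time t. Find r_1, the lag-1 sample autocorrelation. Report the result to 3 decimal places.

0.457

Mean ȳ = (37.2 + 40.8 + 38.9 + 44.3 + 48.5 + 49.7)/6 = 43.2333
Deviations from mean: -6.0333, -2.4333, -4.3333, 1.0667, 5.2667, 6.4667
Numerator Σ_{t=1}^{5}(y_t−ȳ)(y_{t+1}−ȳ) = 60.2789
Denominator Σ(y_t−ȳ)² = 131.7933
r_1 = 60.2789 / 131.7933 = 0.457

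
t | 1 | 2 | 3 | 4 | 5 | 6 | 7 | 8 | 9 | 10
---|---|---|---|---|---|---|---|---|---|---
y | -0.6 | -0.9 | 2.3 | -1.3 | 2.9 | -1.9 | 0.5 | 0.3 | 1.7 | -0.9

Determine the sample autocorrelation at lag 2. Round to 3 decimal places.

Mean ȳ = (-0.6 − 0.9 + 2.3 − 1.3 + 2.9 − 1.9 + 0.5 + 0.3 + 1.7 − 0.9)/10 = 0.2100
Numerator Σ_{t=1}^{8}(y_t−ȳ)(y_{t+2}−ȳ) = 9.7138
Denominator Σ(y_t−ȳ)² = 23.7690
r_2 = 9.7138 / 23.7690 = 0.409

0.409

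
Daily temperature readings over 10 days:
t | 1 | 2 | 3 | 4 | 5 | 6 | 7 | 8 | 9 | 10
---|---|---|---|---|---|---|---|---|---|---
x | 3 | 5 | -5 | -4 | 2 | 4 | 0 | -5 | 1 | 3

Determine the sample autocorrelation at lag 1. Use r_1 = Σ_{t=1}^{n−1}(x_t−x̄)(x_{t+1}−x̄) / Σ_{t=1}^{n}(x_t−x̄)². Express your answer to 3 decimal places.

Mean x̄ = (3 + 5 − 5 − 4 + 2 + 4 + 0 − 5 + 1 + 3)/10 = 0.4000
Numerator Σ_{t=1}^{9}(x_t−x̄)(x_{t+1}−x̄) = 8.6400
Denominator Σ(x_t−x̄)² = 128.4000
r_1 = 8.6400 / 128.4000 = 0.067

0.067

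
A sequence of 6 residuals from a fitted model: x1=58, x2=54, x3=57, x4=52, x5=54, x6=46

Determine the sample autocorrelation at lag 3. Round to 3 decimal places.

-0.358

Mean x̄ = (58 + 54 + 57 + 52 + 54 + 46)/6 = 53.5000
Deviations from mean: 4.5000, 0.5000, 3.5000, -1.5000, 0.5000, -7.5000
Numerator Σ_{t=1}^{3}(x_t−x̄)(x_{t+3}−x̄) = -32.7500
Denominator Σ(x_t−x̄)² = 91.5000
r_3 = -32.7500 / 91.5000 = -0.358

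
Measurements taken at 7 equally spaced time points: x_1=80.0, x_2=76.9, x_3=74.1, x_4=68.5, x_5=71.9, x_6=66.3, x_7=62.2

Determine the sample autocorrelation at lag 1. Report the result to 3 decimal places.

0.421

Mean x̄ = (80.0 + 76.9 + 74.1 + 68.5 + 71.9 + 66.3 + 62.2)/7 = 71.4143
Numerator Σ_{t=1}^{6}(x_t−x̄)(x_{t+1}−x̄) = 97.2298
Denominator Σ(x_t−x̄)² = 230.8086
r_1 = 97.2298 / 230.8086 = 0.421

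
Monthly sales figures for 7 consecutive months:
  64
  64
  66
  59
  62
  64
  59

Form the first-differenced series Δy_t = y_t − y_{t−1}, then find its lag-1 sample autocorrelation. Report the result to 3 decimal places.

-0.457

First differences Δy: 0, 2, -7, 3, 2, -5
Mean of differences = -0.8333
Numerator Σ(Δy_t−Δȳ)(Δy_{t+1}−Δȳ) = -39.6944
Denominator Σ(Δy_t−Δȳ)² = 86.8333
r_1(Δy) = -39.6944 / 86.8333 = -0.457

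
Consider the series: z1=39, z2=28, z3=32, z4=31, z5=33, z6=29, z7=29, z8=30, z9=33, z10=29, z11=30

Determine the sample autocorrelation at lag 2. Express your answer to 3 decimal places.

Mean z̄ = (39 + 28 + 32 + 31 + 33 + 29 + 29 + 30 + 33 + 29 + 30)/11 = 31.1818
Numerator Σ_{t=1}^{9}(z_t−z̄)(z_{t+2}−z̄) = 3.9339
Denominator Σ(z_t−z̄)² = 95.6364
r_2 = 3.9339 / 95.6364 = 0.041

0.041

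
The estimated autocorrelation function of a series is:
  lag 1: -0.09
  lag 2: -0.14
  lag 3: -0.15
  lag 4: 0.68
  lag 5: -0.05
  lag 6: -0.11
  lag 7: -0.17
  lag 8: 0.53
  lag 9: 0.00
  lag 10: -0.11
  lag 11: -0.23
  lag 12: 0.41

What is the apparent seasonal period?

4

The largest autocorrelation is r_4 = 0.68, with weaker echoes at lags 8 (0.53) and 12 (0.41); the remaining lags stay at or below 0.00.
The dominant spike at lag 4 indicates a seasonal period of 4.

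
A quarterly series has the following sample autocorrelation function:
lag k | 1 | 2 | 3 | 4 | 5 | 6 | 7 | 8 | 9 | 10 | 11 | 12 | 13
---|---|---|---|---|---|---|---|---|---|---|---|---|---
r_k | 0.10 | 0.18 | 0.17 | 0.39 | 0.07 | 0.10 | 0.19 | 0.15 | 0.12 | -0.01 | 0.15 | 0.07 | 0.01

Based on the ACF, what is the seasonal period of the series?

4

The largest autocorrelation is r_4 = 0.39; the remaining lags stay at or below 0.19.
The dominant spike at lag 4 indicates a seasonal period of 4.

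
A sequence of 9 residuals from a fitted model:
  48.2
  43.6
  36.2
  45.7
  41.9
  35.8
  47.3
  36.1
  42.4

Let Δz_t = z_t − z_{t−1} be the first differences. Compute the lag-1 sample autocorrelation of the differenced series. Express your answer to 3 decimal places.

-0.635

First differences Δz: -4.6, -7.4, 9.5, -3.8, -6.1, 11.5, -11.2, 6.3
Mean of differences = -0.7250
Numerator Σ(Δz_t−Δz̄)(Δz_{t+1}−Δz̄) = -324.6531
Denominator Σ(Δz_t−Δz̄)² = 510.9950
r_1(Δz) = -324.6531 / 510.9950 = -0.635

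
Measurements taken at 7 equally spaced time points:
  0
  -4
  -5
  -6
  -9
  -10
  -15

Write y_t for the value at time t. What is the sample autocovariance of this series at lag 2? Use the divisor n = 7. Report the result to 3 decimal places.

3.714

Mean ȳ = (0 − 4 − 5 − 6 − 9 − 10 − 15)/7 = -7.0000
Σ_{t=1}^{5}(y_t−ȳ)(y_{t+2}−ȳ) = 26.0000
γ_2 = 26.0000 / 7 = 3.714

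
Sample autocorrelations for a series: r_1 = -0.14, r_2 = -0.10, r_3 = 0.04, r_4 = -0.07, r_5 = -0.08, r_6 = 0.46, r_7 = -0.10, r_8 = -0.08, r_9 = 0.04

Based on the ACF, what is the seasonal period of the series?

The largest autocorrelation is r_6 = 0.46; the remaining lags stay at or below 0.04.
The dominant spike at lag 6 indicates a seasonal period of 6.

6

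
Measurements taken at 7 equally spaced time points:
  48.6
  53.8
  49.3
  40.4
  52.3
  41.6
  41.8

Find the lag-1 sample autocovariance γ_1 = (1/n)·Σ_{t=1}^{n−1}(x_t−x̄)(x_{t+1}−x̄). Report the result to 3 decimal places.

Mean x̄ = (48.6 + 53.8 + 49.3 + 40.4 + 52.3 + 41.6 + 41.8)/7 = 46.8286
Deviations: 1.7714, 6.9714, 2.4714, -6.4286, 5.4714, -5.2286, -5.0286
Σ_{t=1}^{6}(x_t−x̄)(x_{t+1}−x̄) = -23.7980
γ_1 = -23.7980 / 7 = -3.400

-3.400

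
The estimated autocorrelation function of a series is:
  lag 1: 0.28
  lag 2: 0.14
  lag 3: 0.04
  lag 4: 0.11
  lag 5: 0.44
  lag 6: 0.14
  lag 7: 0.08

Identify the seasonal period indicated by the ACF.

The largest autocorrelation is r_5 = 0.44; the remaining lags stay at or below 0.28. The elevated value at lag 1 (0.28), dropping to 0.14 at lag 2, reflects decaying short-term dependence rather than seasonality.
The dominant spike at lag 5 indicates a seasonal period of 5.

5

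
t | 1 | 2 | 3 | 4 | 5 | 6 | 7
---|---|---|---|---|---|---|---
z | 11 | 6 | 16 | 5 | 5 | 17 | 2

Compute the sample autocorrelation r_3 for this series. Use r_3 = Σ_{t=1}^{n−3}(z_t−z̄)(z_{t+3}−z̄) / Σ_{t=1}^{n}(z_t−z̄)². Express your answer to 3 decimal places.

Mean z̄ = (11 + 6 + 16 + 5 + 5 + 17 + 2)/7 = 8.8571
Σ(z_t−z̄)(z_{t+3}−z̄) = (-8.2653) + (11.0204) + (58.1633) + (26.4490) = 87.3673
Denominator Σ(z_t−z̄)² = 206.8571
r_3 = 87.3673 / 206.8571 = 0.422

0.422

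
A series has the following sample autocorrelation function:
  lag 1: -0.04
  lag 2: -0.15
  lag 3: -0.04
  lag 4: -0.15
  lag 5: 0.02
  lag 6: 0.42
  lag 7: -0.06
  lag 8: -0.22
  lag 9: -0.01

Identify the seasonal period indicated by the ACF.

The largest autocorrelation is r_6 = 0.42; the remaining lags stay at or below 0.02.
The dominant spike at lag 6 indicates a seasonal period of 6.

6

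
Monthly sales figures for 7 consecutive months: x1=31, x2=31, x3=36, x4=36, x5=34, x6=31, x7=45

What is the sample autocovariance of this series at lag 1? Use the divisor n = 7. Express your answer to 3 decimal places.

Mean x̄ = (31 + 31 + 36 + 36 + 34 + 31 + 45)/7 = 34.8571
Deviations: -3.8571, -3.8571, 1.1429, 1.1429, -0.8571, -3.8571, 10.1429
Σ_{t=1}^{6}(x_t−x̄)(x_{t+1}−x̄) = -25.0204
γ_1 = -25.0204 / 7 = -3.574

-3.574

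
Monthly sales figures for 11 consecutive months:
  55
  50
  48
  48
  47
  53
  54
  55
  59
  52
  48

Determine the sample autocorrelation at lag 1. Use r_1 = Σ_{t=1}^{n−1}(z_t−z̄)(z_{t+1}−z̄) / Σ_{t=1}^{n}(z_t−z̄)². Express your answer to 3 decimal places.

Mean z̄ = (55 + 50 + 48 + 48 + 47 + 53 + 54 + 55 + 59 + 52 + 48)/11 = 51.7273
Numerator Σ_{t=1}^{10}(z_t−z̄)(z_{t+1}−z̄) = 61.3802
Denominator Σ(z_t−z̄)² = 148.1818
r_1 = 61.3802 / 148.1818 = 0.414

0.414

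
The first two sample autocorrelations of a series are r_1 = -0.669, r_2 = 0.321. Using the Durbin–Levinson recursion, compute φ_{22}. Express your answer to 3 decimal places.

-0.229

φ_{22} = (r_2 − r_1²) / (1 − r_1²)
r_1² = (-0.669)² = 0.447561
Numerator = 0.321 − 0.4476 = -0.1266; denominator = 1 − 0.4476 = 0.5524
φ_{22} = -0.1266 / 0.5524 = -0.229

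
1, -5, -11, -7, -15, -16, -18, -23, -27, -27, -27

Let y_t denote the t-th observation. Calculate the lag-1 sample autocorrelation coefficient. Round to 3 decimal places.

Mean ȳ = (1 − 5 − 11 − 7 − 15 − 16 − 18 − 23 − 27 − 27 − 27)/11 = -15.9091
Numerator Σ_{t=1}^{10}(y_t−ȳ)(y_{t+1}−ȳ) = 629.4463
Denominator Σ(y_t−ȳ)² = 932.9091
r_1 = 629.4463 / 932.9091 = 0.675

0.675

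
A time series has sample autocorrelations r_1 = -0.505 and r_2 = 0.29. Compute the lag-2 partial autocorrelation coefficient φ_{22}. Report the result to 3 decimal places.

φ_{22} = (r_2 − r_1²) / (1 − r_1²)
r_1² = (-0.505)² = 0.255025
Numerator = 0.29 − 0.2550 = 0.0350; denominator = 1 − 0.2550 = 0.7450
φ_{22} = 0.0350 / 0.7450 = 0.047

0.047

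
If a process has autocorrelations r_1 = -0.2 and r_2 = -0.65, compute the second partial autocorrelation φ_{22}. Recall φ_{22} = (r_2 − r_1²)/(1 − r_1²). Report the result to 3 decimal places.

φ_{22} = (r_2 − r_1²) / (1 − r_1²)
r_1² = (-0.2)² = 0.04
Numerator = -0.65 − 0.0400 = -0.6900; denominator = 1 − 0.0400 = 0.9600
φ_{22} = -0.6900 / 0.9600 = -0.719

-0.719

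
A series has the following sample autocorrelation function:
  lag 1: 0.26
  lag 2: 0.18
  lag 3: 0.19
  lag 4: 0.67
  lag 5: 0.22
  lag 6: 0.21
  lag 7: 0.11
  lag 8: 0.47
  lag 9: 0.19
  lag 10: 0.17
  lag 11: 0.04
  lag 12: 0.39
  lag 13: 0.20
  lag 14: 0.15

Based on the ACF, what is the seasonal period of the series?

4

The largest autocorrelation is r_4 = 0.67, with weaker echoes at lags 8 (0.47) and 12 (0.39); the remaining lags stay at or below 0.26. The elevated value at lag 1 (0.26), dropping to 0.18 at lag 2, reflects decaying short-term dependence rather than seasonality.
The dominant spike at lag 4 indicates a seasonal period of 4.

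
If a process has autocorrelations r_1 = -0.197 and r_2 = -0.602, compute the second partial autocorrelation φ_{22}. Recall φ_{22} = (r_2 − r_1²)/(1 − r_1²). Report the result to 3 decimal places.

-0.667

φ_{22} = (r_2 − r_1²) / (1 − r_1²)
r_1² = (-0.197)² = 0.038809
Numerator = -0.602 − 0.0388 = -0.6408; denominator = 1 − 0.0388 = 0.9612
φ_{22} = -0.6408 / 0.9612 = -0.667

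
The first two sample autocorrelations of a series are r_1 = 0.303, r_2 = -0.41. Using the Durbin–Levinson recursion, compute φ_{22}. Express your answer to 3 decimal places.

φ_{22} = (r_2 − r_1²) / (1 − r_1²)
r_1² = (0.303)² = 0.091809
Numerator = -0.41 − 0.0918 = -0.5018; denominator = 1 − 0.0918 = 0.9082
φ_{22} = -0.5018 / 0.9082 = -0.553

-0.553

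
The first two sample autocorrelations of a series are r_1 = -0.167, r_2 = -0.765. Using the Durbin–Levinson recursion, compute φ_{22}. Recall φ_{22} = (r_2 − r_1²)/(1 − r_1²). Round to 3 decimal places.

-0.816

φ_{22} = (r_2 − r_1²) / (1 − r_1²)
r_1² = (-0.167)² = 0.027889
Numerator = -0.765 − 0.0279 = -0.7929; denominator = 1 − 0.0279 = 0.9721
φ_{22} = -0.7929 / 0.9721 = -0.816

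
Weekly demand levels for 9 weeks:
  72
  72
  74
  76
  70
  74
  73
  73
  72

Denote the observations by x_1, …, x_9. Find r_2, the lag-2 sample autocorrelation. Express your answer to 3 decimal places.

-0.166

Mean x̄ = (72 + 72 + 74 + 76 + 70 + 74 + 73 + 73 + 72)/9 = 72.8889
Σ(x_t−x̄)(x_{t+2}−x̄) = (-0.9877) + (-2.7654) + (-3.2099) + (3.4568) + (-0.3210) + (0.1235) + (-0.0988) = -3.8025
Denominator Σ(x_t−x̄)² = 22.8889
r_2 = -3.8025 / 22.8889 = -0.166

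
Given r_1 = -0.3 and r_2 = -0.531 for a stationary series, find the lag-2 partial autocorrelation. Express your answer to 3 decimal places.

φ_{22} = (r_2 − r_1²) / (1 − r_1²)
r_1² = (-0.3)² = 0.09
Numerator = -0.531 − 0.0900 = -0.6210; denominator = 1 − 0.0900 = 0.9100
φ_{22} = -0.6210 / 0.9100 = -0.682

-0.682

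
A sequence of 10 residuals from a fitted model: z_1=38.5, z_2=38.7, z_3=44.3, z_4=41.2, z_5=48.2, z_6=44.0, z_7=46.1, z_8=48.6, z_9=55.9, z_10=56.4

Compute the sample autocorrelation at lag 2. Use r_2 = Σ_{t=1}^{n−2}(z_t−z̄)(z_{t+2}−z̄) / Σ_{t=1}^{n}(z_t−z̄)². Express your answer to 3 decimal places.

0.217

Mean z̄ = (38.5 + 38.7 + 44.3 + 41.2 + 48.2 + 44.0 + 46.1 + 48.6 + 55.9 + 56.4)/10 = 46.1900
Numerator Σ_{t=1}^{8}(z_t−z̄)(z_{t+2}−z̄) = 77.3118
Denominator Σ(z_t−z̄)² = 356.8890
r_2 = 77.3118 / 356.8890 = 0.217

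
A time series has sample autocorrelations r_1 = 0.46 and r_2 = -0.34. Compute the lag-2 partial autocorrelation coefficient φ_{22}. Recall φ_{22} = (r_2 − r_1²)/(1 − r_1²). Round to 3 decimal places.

φ_{22} = (r_2 − r_1²) / (1 − r_1²)
r_1² = (0.46)² = 0.2116
Numerator = -0.34 − 0.2116 = -0.5516; denominator = 1 − 0.2116 = 0.7884
φ_{22} = -0.5516 / 0.7884 = -0.700

-0.700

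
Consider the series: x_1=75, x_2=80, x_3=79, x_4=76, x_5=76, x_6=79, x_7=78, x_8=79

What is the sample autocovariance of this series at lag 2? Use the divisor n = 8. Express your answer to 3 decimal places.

-1.328

Mean x̄ = (75 + 80 + 79 + 76 + 76 + 79 + 78 + 79)/8 = 77.7500
Σ_{t=1}^{6}(x_t−x̄)(x_{t+2}−x̄) = -10.6250
γ_2 = -10.6250 / 8 = -1.328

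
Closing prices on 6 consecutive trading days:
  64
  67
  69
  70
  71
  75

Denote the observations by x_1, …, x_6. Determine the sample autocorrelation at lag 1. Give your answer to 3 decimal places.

Mean x̄ = (64 + 67 + 69 + 70 + 71 + 75)/6 = 69.3333
Deviations from mean: -5.3333, -2.3333, -0.3333, 0.6667, 1.6667, 5.6667
Σ(x_t−x̄)(x_{t+1}−x̄) = (12.4444) + (0.7778) + (-0.2222) + (1.1111) + (9.4444) = 23.5556
Denominator Σ(x_t−x̄)² = 69.3333
r_1 = 23.5556 / 69.3333 = 0.340

0.340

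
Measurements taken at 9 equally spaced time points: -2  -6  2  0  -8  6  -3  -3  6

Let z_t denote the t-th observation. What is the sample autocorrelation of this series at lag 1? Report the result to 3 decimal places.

Mean z̄ = (-2 − 6 + 2 + 0 − 8 + 6 − 3 − 3 + 6)/9 = -0.8889
Numerator Σ_{t=1}^{8}(z_t−z̄)(z_{t+1}−z̄) = -86.4568
Denominator Σ(z_t−z̄)² = 190.8889
r_1 = -86.4568 / 190.8889 = -0.453

-0.453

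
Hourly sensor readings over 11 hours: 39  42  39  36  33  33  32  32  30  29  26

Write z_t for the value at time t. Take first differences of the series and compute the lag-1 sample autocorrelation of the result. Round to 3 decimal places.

First differences Δz: 3, -3, -3, -3, 0, -1, 0, -2, -1, -3
Mean of differences = -1.3000
Numerator Σ(Δz_t−Δz̄)(Δz_{t+1}−Δz̄) = -4.5900
Denominator Σ(Δz_t−Δz̄)² = 34.1000
r_1(Δz) = -4.5900 / 34.1000 = -0.135

-0.135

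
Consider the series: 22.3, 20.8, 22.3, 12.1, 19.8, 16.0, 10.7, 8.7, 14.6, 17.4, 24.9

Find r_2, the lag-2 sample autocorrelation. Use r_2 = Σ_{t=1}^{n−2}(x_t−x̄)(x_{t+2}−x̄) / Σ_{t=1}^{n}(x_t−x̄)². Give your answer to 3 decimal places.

Mean x̄ = (22.3 + 20.8 + 22.3 + 12.1 + 19.8 + 16.0 + 10.7 + 8.7 + 14.6 + 17.4 + 24.9)/11 = 17.2364
Numerator Σ_{t=1}^{9}(x_t−x̄)(x_{t+2}−x̄) = 16.0964
Denominator Σ(x_t−x̄)² = 279.7655
r_2 = 16.0964 / 279.7655 = 0.058

0.058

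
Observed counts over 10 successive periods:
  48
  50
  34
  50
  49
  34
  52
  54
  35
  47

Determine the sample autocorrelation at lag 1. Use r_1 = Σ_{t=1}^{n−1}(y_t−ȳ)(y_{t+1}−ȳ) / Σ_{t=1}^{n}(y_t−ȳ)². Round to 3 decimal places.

Mean ȳ = (48 + 50 + 34 + 50 + 49 + 34 + 52 + 54 + 35 + 47)/10 = 45.3000
Numerator Σ_{t=1}^{9}(y_t−ȳ)(y_{t+1}−ȳ) = -242.4900
Denominator Σ(y_t−ȳ)² = 550.1000
r_1 = -242.4900 / 550.1000 = -0.441

-0.441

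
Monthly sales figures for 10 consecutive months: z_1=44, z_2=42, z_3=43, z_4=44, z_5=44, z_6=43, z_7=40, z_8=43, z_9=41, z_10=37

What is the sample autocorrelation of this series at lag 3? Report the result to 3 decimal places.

0.260

Mean z̄ = (44 + 42 + 43 + 44 + 44 + 43 + 40 + 43 + 41 + 37)/10 = 42.1000
Σ(z_t−z̄)(z_{t+3}−z̄) = (3.6100) + (-0.1900) + (0.8100) + (-3.9900) + (1.7100) + (-0.9900) + (10.7100) = 11.6700
Denominator Σ(z_t−z̄)² = 44.9000
r_3 = 11.6700 / 44.9000 = 0.260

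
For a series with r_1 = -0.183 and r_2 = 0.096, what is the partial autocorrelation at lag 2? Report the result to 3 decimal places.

0.065

φ_{22} = (r_2 − r_1²) / (1 − r_1²)
r_1² = (-0.183)² = 0.033489
Numerator = 0.096 − 0.0335 = 0.0625; denominator = 1 − 0.0335 = 0.9665
φ_{22} = 0.0625 / 0.9665 = 0.065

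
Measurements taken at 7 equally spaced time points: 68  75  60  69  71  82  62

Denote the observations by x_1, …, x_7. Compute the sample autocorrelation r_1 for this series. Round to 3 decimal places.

Mean x̄ = (68 + 75 + 60 + 69 + 71 + 82 + 62)/7 = 69.5714
Deviations from mean: -1.5714, 5.4286, -9.5714, -0.5714, 1.4286, 12.4286, -7.5714
Numerator Σ_{t=1}^{6}(x_t−x̄)(x_{t+1}−x̄) = -132.1837
Denominator Σ(x_t−x̄)² = 337.7143
r_1 = -132.1837 / 337.7143 = -0.391

-0.391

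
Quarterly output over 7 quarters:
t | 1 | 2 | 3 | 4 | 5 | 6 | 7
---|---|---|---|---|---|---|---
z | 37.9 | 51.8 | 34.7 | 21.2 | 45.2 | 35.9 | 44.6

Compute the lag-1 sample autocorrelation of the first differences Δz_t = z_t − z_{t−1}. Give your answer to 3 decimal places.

First differences Δz: 13.9, -17.1, -13.5, 24.0, -9.3, 8.7
Mean of differences = 1.1167
Numerator Σ(Δz_t−Δz̄)(Δz_{t+1}−Δz̄) = -618.4419
Denominator Σ(Δz_t−Δz̄)² = 1398.5683
r_1(Δz) = -618.4419 / 1398.5683 = -0.442

-0.442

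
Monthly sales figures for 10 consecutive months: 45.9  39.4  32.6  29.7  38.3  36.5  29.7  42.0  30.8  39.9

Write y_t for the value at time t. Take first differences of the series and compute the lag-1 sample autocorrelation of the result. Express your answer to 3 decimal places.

First differences Δy: -6.5, -6.8, -2.9, 8.6, -1.8, -6.8, 12.3, -11.2, 9.1
Mean of differences = -0.6667
Numerator Σ(Δy_t−Δȳ)(Δy_{t+1}−Δȳ) = -293.7578
Denominator Σ(Δy_t−Δȳ)² = 575.8800
r_1(Δy) = -293.7578 / 575.8800 = -0.510

-0.510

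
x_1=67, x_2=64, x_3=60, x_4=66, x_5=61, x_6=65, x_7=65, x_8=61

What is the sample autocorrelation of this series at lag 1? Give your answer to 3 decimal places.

Mean x̄ = (67 + 64 + 60 + 66 + 61 + 65 + 65 + 61)/8 = 63.6250
Deviations from mean: 3.3750, 0.3750, -3.6250, 2.3750, -2.6250, 1.3750, 1.3750, -2.6250
Numerator Σ_{t=1}^{7}(x_t−x̄)(x_{t+1}−x̄) = -20.2656
Denominator Σ(x_t−x̄)² = 47.8750
r_1 = -20.2656 / 47.8750 = -0.423

-0.423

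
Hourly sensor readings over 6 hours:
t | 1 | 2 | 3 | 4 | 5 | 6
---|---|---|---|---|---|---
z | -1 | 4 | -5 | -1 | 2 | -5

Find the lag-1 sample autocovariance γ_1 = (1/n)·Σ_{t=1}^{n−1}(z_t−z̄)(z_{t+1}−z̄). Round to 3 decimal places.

-5.333

Mean z̄ = (-1 + 4 − 5 − 1 + 2 − 5)/6 = -1.0000
Deviations: 0.0000, 5.0000, -4.0000, 0.0000, 3.0000, -4.0000
Σ_{t=1}^{5}(z_t−z̄)(z_{t+1}−z̄) = -32.0000
γ_1 = -32.0000 / 6 = -5.333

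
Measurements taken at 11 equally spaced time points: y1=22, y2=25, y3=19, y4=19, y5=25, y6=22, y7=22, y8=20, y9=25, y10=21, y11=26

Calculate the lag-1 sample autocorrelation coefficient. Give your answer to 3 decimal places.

Mean ȳ = (22 + 25 + 19 + 19 + 25 + 22 + 22 + 20 + 25 + 21 + 26)/11 = 22.3636
Numerator Σ_{t=1}^{10}(y_t−ȳ)(y_{t+1}−ȳ) = -22.1322
Denominator Σ(y_t−ȳ)² = 64.5455
r_1 = -22.1322 / 64.5455 = -0.343

-0.343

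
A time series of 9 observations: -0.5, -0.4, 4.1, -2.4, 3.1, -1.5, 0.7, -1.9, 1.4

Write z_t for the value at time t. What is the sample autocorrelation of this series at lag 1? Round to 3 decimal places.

Mean z̄ = (-0.5 − 0.4 + 4.1 − 2.4 + 3.1 − 1.5 + 0.7 − 1.9 + 1.4)/9 = 0.2889
Numerator Σ_{t=1}^{8}(z_t−z̄)(z_{t+1}−z̄) = -28.9846
Denominator Σ(z_t−z̄)² = 40.1489
r_1 = -28.9846 / 40.1489 = -0.722

-0.722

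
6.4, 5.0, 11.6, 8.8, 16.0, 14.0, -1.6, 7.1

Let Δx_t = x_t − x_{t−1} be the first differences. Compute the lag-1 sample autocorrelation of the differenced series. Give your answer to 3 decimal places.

-0.388

First differences Δx: -1.4, 6.6, -2.8, 7.2, -2.0, -15.6, 8.7
Mean of differences = 0.1000
Numerator Σ(Δx_t−Δx̄)(Δx_{t+1}−Δx̄) = -166.1500
Denominator Σ(Δx_t−Δx̄)² = 428.1800
r_1(Δx) = -166.1500 / 428.1800 = -0.388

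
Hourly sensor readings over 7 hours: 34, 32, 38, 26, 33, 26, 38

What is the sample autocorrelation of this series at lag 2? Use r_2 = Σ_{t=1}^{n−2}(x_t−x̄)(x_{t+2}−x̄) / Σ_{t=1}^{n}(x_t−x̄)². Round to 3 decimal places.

Mean x̄ = (34 + 32 + 38 + 26 + 33 + 26 + 38)/7 = 32.4286
Numerator Σ_{t=1}^{5}(x_t−x̄)(x_{t+2}−x̄) = 59.2041
Denominator Σ(x_t−x̄)² = 147.7143
r_2 = 59.2041 / 147.7143 = 0.401

0.401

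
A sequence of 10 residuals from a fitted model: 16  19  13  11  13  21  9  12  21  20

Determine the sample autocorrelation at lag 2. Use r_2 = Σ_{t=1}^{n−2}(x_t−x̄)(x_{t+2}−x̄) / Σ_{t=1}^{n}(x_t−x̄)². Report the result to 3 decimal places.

-0.499

Mean x̄ = (16 + 19 + 13 + 11 + 13 + 21 + 9 + 12 + 21 + 20)/10 = 15.5000
Numerator Σ_{t=1}^{8}(x_t−x̄)(x_{t+2}−x̄) = -90.0000
Denominator Σ(x_t−x̄)² = 180.5000
r_2 = -90.0000 / 180.5000 = -0.499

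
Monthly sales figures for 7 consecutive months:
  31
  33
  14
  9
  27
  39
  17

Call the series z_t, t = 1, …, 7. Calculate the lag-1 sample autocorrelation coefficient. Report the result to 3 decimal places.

0.024

Mean z̄ = (31 + 33 + 14 + 9 + 27 + 39 + 17)/7 = 24.2857
Σ(z_t−z̄)(z_{t+1}−z̄) = (58.5102) + (-89.6327) + (157.2245) + (-41.4898) + (39.9388) + (-107.2041) = 17.3469
Denominator Σ(z_t−z̄)² = 737.4286
r_1 = 17.3469 / 737.4286 = 0.024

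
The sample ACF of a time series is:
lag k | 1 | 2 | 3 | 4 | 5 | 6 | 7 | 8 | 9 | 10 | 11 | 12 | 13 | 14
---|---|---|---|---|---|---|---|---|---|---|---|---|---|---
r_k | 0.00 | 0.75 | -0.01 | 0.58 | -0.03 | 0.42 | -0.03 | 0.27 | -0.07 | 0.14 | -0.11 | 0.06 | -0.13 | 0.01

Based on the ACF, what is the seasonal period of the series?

The largest autocorrelation is r_2 = 0.75, with weaker echoes at lags 4 (0.58), 6 (0.42) and 8 (0.27); the remaining lags stay at or below 0.14.
The dominant spike at lag 2 indicates a seasonal period of 2.

2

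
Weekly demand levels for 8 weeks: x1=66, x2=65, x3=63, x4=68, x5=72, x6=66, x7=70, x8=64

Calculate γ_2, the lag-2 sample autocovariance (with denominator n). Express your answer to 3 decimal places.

-0.109

Mean x̄ = (66 + 65 + 63 + 68 + 72 + 66 + 70 + 64)/8 = 66.7500
Deviations: -0.7500, -1.7500, -3.7500, 1.2500, 5.2500, -0.7500, 3.2500, -2.7500
Σ_{t=1}^{6}(x_t−x̄)(x_{t+2}−x̄) = -0.8750
γ_2 = -0.8750 / 8 = -0.109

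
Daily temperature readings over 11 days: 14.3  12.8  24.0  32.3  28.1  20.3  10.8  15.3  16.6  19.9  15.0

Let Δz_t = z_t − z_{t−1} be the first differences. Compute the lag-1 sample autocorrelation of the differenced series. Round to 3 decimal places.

0.234

First differences Δz: -1.5, 11.2, 8.3, -4.2, -7.8, -9.5, 4.5, 1.3, 3.3, -4.9
Mean of differences = 0.0700
Numerator Σ(Δz_t−Δz̄)(Δz_{t+1}−Δz̄) = 98.8781
Denominator Σ(Δz_t−Δz̄)² = 422.1010
r_1(Δz) = 98.8781 / 422.1010 = 0.234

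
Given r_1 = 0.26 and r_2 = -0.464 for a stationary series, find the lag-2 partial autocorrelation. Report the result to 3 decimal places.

φ_{22} = (r_2 − r_1²) / (1 − r_1²)
r_1² = (0.26)² = 0.0676
Numerator = -0.464 − 0.0676 = -0.5316; denominator = 1 − 0.0676 = 0.9324
φ_{22} = -0.5316 / 0.9324 = -0.570

-0.570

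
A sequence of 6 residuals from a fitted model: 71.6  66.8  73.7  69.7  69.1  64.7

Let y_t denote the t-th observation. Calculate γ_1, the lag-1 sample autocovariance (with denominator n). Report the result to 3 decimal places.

-2.347

Mean ȳ = (71.6 + 66.8 + 73.7 + 69.7 + 69.1 + 64.7)/6 = 69.2667
Deviations: 2.3333, -2.4667, 4.4333, 0.4333, -0.1667, -4.5667
Σ_{t=1}^{5}(y_t−ȳ)(y_{t+1}−ȳ) = -14.0811
γ_1 = -14.0811 / 6 = -2.347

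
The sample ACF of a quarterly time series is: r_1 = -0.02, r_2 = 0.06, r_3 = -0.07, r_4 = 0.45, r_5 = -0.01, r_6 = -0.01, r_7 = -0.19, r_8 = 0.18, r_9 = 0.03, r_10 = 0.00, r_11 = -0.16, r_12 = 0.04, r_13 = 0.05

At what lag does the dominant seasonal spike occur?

4

The largest autocorrelation is r_4 = 0.45, with a weaker echo at lag 8 (0.18); the remaining lags stay at or below 0.06.
The dominant spike at lag 4 indicates a seasonal period of 4.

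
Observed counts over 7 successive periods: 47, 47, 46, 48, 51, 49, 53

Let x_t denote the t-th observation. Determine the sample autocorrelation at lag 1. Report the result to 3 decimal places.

Mean x̄ = (47 + 47 + 46 + 48 + 51 + 49 + 53)/7 = 48.7143
Deviations from mean: -1.7143, -1.7143, -2.7143, -0.7143, 2.2857, 0.2857, 4.2857
Numerator Σ_{t=1}^{6}(x_t−x̄)(x_{t+1}−x̄) = 9.7755
Denominator Σ(x_t−x̄)² = 37.4286
r_1 = 9.7755 / 37.4286 = 0.261

0.261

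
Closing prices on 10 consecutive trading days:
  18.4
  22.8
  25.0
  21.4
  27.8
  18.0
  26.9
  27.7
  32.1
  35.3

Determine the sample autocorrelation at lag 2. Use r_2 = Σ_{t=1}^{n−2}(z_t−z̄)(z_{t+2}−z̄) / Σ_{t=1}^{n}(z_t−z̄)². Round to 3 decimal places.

Mean z̄ = (18.4 + 22.8 + 25.0 + 21.4 + 27.8 + 18.0 + 26.9 + 27.7 + 32.1 + 35.3)/10 = 25.5400
Numerator Σ_{t=1}^{8}(z_t−z̄)(z_{t+2}−z̄) = 61.9848
Denominator Σ(z_t−z̄)² = 282.6840
r_2 = 61.9848 / 282.6840 = 0.219

0.219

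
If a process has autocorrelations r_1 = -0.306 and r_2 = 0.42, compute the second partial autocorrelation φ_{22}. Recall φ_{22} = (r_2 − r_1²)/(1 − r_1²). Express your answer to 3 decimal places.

φ_{22} = (r_2 − r_1²) / (1 − r_1²)
r_1² = (-0.306)² = 0.093636
Numerator = 0.42 − 0.0936 = 0.3264; denominator = 1 − 0.0936 = 0.9064
φ_{22} = 0.3264 / 0.9064 = 0.360

0.360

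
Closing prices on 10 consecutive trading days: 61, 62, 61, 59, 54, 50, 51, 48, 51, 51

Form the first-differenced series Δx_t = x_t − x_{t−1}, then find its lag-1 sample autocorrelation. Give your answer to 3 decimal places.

First differences Δx: 1, -1, -2, -5, -4, 1, -3, 3, 0
Mean of differences = -1.1111
Numerator Σ(Δx_t−Δx̄)(Δx_{t+1}−Δx̄) = 1.5432
Denominator Σ(Δx_t−Δx̄)² = 54.8889
r_1(Δx) = 1.5432 / 54.8889 = 0.028

0.028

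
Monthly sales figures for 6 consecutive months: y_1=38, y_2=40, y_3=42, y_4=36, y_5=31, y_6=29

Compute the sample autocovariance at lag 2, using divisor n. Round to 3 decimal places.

Mean ȳ = (38 + 40 + 42 + 36 + 31 + 29)/6 = 36.0000
Σ_{t=1}^{4}(y_t−ȳ)(y_{t+2}−ȳ) = -18.0000
γ_2 = -18.0000 / 6 = -3.000

-3.000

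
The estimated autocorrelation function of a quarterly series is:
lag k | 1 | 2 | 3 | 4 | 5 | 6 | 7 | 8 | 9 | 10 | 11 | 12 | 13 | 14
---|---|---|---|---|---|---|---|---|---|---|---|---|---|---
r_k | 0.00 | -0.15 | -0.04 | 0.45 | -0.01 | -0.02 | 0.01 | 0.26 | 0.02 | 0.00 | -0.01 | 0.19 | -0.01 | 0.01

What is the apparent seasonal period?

The largest autocorrelation is r_4 = 0.45, with weaker echoes at lags 8 (0.26) and 12 (0.19); the remaining lags stay at or below 0.02.
The dominant spike at lag 4 indicates a seasonal period of 4.

4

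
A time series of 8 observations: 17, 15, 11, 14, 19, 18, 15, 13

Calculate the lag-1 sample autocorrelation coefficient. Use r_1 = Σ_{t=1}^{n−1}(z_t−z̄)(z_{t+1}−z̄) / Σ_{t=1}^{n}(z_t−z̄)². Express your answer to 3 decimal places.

0.231

Mean z̄ = (17 + 15 + 11 + 14 + 19 + 18 + 15 + 13)/8 = 15.2500
Deviations from mean: 1.7500, -0.2500, -4.2500, -1.2500, 3.7500, 2.7500, -0.2500, -2.2500
Numerator Σ_{t=1}^{7}(z_t−z̄)(z_{t+1}−z̄) = 11.4375
Denominator Σ(z_t−z̄)² = 49.5000
r_1 = 11.4375 / 49.5000 = 0.231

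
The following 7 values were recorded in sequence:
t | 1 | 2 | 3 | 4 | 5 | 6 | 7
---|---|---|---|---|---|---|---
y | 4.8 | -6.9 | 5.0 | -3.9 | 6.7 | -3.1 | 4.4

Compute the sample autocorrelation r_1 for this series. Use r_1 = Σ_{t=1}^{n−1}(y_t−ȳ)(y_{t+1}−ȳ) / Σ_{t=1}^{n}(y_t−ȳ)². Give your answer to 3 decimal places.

Mean ȳ = (4.8 − 6.9 + 5.0 − 3.9 + 6.7 − 3.1 + 4.4)/7 = 1.0000
Deviations from mean: 3.8000, -7.9000, 4.0000, -4.9000, 5.7000, -4.1000, 3.4000
Σ(y_t−ȳ)(y_{t+1}−ȳ) = (-30.0200) + (-31.6000) + (-19.6000) + (-27.9300) + (-23.3700) + (-13.9400) = -146.4600
Denominator Σ(y_t−ȳ)² = 177.7200
r_1 = -146.4600 / 177.7200 = -0.824

-0.824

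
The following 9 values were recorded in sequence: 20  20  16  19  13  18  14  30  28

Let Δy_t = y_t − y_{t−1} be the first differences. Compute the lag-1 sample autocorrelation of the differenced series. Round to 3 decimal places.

-0.528

First differences Δy: 0, -4, 3, -6, 5, -4, 16, -2
Mean of differences = 1.0000
Numerator Σ(Δy_t−Δȳ)(Δy_{t+1}−Δȳ) = -187.0000
Denominator Σ(Δy_t−Δȳ)² = 354.0000
r_1(Δy) = -187.0000 / 354.0000 = -0.528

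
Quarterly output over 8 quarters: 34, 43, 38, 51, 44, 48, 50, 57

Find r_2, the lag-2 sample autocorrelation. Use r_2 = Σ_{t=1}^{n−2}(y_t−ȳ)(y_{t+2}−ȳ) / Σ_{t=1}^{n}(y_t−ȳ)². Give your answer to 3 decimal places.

0.310

Mean ȳ = (34 + 43 + 38 + 51 + 44 + 48 + 50 + 57)/8 = 45.6250
Deviations from mean: -11.6250, -2.6250, -7.6250, 5.3750, -1.6250, 2.3750, 4.3750, 11.3750
Σ(y_t−ȳ)(y_{t+2}−ȳ) = (88.6406) + (-14.1094) + (12.3906) + (12.7656) + (-7.1094) + (27.0156) = 119.5938
Denominator Σ(y_t−ȳ)² = 385.8750
r_2 = 119.5938 / 385.8750 = 0.310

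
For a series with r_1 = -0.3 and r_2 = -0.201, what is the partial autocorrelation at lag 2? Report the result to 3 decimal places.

φ_{22} = (r_2 − r_1²) / (1 − r_1²)
r_1² = (-0.3)² = 0.09
Numerator = -0.201 − 0.0900 = -0.2910; denominator = 1 − 0.0900 = 0.9100
φ_{22} = -0.2910 / 0.9100 = -0.320

-0.320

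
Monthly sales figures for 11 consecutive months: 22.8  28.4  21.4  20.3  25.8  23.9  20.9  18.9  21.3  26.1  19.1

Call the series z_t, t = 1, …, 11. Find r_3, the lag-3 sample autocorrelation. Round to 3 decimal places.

0.147

Mean z̄ = (22.8 + 28.4 + 21.4 + 20.3 + 25.8 + 23.9 + 20.9 + 18.9 + 21.3 + 26.1 + 19.1)/11 = 22.6273
Numerator Σ_{t=1}^{8}(z_t−z̄)(z_{t+3}−z̄) = 14.0050
Denominator Σ(z_t−z̄)² = 95.1018
r_3 = 14.0050 / 95.1018 = 0.147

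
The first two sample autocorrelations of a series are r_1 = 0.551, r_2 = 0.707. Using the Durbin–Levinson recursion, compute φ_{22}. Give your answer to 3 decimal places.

φ_{22} = (r_2 − r_1²) / (1 − r_1²)
r_1² = (0.551)² = 0.303601
Numerator = 0.707 − 0.3036 = 0.4034; denominator = 1 − 0.3036 = 0.6964
φ_{22} = 0.4034 / 0.6964 = 0.579

0.579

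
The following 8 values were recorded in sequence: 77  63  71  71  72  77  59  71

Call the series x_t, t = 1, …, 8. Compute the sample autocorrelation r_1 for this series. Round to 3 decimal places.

-0.459

Mean x̄ = (77 + 63 + 71 + 71 + 72 + 77 + 59 + 71)/8 = 70.1250
Σ(x_t−x̄)(x_{t+1}−x̄) = (-48.9844) + (-6.2344) + (0.7656) + (1.6406) + (12.8906) + (-76.4844) + (-9.7344) = -126.1406
Denominator Σ(x_t−x̄)² = 274.8750
r_1 = -126.1406 / 274.8750 = -0.459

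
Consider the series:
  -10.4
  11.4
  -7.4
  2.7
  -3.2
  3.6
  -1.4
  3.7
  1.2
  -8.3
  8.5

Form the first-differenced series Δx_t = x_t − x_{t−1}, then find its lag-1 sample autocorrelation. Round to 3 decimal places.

First differences Δx: 21.8, -18.8, 10.1, -5.9, 6.8, -5.0, 5.1, -2.5, -9.5, 16.8
Mean of differences = 1.8900
Numerator Σ(Δx_t−Δx̄)(Δx_{t+1}−Δx̄) = -873.8691
Denominator Σ(Δx_t−Δx̄)² = 1405.7690
r_1(Δx) = -873.8691 / 1405.7690 = -0.622

-0.622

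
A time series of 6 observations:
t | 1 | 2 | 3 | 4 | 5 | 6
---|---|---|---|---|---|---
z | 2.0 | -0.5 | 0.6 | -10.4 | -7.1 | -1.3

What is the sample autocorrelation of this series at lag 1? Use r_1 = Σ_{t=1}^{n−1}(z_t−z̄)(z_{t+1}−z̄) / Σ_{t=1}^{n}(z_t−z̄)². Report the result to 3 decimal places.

0.163

Mean z̄ = (2.0 − 0.5 + 0.6 − 10.4 − 7.1 − 1.3)/6 = -2.7833
Deviations from mean: 4.7833, 2.2833, 3.3833, -7.6167, -4.3167, 1.4833
Σ(z_t−z̄)(z_{t+1}−z̄) = (10.9219) + (7.7253) + (-25.7697) + (32.8786) + (-6.4031) = 19.3531
Denominator Σ(z_t−z̄)² = 118.3883
r_1 = 19.3531 / 118.3883 = 0.163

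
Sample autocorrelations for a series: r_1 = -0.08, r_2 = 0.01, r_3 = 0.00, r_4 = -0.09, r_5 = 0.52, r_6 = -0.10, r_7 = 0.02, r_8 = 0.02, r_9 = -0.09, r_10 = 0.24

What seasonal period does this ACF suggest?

5

The largest autocorrelation is r_5 = 0.52, with a weaker echo at lag 10 (0.24); the remaining lags stay at or below 0.02.
The dominant spike at lag 5 indicates a seasonal period of 5.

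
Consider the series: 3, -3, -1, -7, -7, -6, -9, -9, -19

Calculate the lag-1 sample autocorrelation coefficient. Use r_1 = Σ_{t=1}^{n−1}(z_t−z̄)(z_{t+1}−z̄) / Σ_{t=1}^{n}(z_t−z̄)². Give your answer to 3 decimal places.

0.284

Mean z̄ = (3 − 3 − 1 − 7 − 7 − 6 − 9 − 9 − 19)/9 = -6.4444
Numerator Σ_{t=1}^{8}(z_t−z̄)(z_{t+1}−z̄) = 85.8025
Denominator Σ(z_t−z̄)² = 302.2222
r_1 = 85.8025 / 302.2222 = 0.284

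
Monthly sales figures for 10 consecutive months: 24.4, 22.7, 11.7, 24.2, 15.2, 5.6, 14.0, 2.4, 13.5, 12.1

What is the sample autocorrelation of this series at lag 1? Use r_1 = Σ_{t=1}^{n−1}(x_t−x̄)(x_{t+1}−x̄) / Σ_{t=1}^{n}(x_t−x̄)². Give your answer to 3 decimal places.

Mean x̄ = (24.4 + 22.7 + 11.7 + 24.2 + 15.2 + 5.6 + 14.0 + 2.4 + 13.5 + 12.1)/10 = 14.5800
Numerator Σ_{t=1}^{9}(x_t−x̄)(x_{t+1}−x̄) = 57.1496
Denominator Σ(x_t−x̄)² = 500.2360
r_1 = 57.1496 / 500.2360 = 0.114

0.114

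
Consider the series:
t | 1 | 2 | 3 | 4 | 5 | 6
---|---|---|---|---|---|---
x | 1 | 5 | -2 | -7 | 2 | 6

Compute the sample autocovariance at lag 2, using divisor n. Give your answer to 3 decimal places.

-12.815

Mean x̄ = (1 + 5 − 2 − 7 + 2 + 6)/6 = 0.8333
Deviations: 0.1667, 4.1667, -2.8333, -7.8333, 1.1667, 5.1667
Σ_{t=1}^{4}(x_t−x̄)(x_{t+2}−x̄) = -76.8889
γ_2 = -76.8889 / 6 = -12.815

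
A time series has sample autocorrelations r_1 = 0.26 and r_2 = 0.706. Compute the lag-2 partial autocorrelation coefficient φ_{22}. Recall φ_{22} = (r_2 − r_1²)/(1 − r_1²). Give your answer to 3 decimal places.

φ_{22} = (r_2 − r_1²) / (1 − r_1²)
r_1² = (0.26)² = 0.0676
Numerator = 0.706 − 0.0676 = 0.6384; denominator = 1 − 0.0676 = 0.9324
φ_{22} = 0.6384 / 0.9324 = 0.685

0.685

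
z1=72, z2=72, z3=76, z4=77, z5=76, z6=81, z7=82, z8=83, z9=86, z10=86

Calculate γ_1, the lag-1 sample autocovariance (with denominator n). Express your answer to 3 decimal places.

17.089

Mean z̄ = (72 + 72 + 76 + 77 + 76 + 81 + 82 + 83 + 86 + 86)/10 = 79.1000
Σ_{t=1}^{9}(z_t−z̄)(z_{t+1}−z̄) = 170.8900
γ_1 = 170.8900 / 10 = 17.089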